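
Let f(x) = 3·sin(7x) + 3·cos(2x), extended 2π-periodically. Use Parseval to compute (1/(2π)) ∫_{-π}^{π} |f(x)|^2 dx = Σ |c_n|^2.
Σ |c_n|^2 = 9

Expand |f|^2 and use orthogonality of {sin(nx), cos(mx)} on [-π, π]:
  ∫_{-π}^{π} sin(nx)^2 dx = π, ∫ cos(mx)^2 dx = π, and cross terms integrate to 0.
So ∫_{-π}^{π} f(x)^2 dx = 3^2 · π + 3^2 · π = (9 + 9)π.
Divide by 2π: (9 + 9)/2 = 9.
By Parseval, this equals Σ |c_n|^2.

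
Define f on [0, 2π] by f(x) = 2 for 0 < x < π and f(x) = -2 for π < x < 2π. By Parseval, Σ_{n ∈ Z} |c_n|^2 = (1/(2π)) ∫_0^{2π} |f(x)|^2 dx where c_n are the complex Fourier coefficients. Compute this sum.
Σ |c_n|^2 = 4

Parseval equates the L^2 energy of f (normalised by 1/(2π)) with the ℓ^2 sum of its Fourier coefficients: (1/(2π)) ∫_0^{2π} |f|^2 = Σ |c_n|^2.
Compute the left side: (1/(2π)) [∫_0^π 2^2 dx + ∫_π^{2π} (-2)^2 dx] = (1/(2π)) · (4π + 4π) = (4 + 4)/2 = 4.
So Σ_{n ∈ Z} |c_n|^2 = 4.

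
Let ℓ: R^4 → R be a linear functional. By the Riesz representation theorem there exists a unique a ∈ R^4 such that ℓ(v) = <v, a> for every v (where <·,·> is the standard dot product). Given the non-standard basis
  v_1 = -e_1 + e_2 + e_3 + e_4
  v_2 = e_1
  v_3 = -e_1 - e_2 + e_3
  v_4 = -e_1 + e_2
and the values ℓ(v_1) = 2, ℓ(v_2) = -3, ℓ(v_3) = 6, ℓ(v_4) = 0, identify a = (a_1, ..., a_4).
a = (-3, -3, 0, 2)

Write a = (a_1, ..., a_4) in the standard basis. For each basis vector v_i, ℓ(v_i) = <v_i, a> is a linear equation in the a_j's. Collect the n equations into a matrix system V a = ℓ, where row i of V is v_i (expressed in the standard basis). Since V is invertible (lower-triangular with 1s on the diagonal, up to permutation), solve by back-substitution:
  V =
[[-1, 1, 1, 1],
 [1, 0, 0, 0],
 [-1, -1, 1, 0],
 [-1, 1, 0, 0]]
  V a = (2, -3, 6, 0)
Solving gives a = (-3, -3, 0, 2).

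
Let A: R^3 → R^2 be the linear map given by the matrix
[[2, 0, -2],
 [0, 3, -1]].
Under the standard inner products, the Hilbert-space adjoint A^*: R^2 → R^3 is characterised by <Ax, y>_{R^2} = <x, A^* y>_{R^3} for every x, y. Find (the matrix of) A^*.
A^* = A^T =
[[2, 0],
 [0, 3],
 [-2, -1]]

For real matrices with standard dot products, the defining identity <Ax, y> = <x, A^* y> gives (Ax)^T y = x^T (A^*) y, i.e. x^T A^T y = x^T (A^*) y. Since this holds for all x, y, we must have A^* = A^T. Therefore
A^* =
[[2, 0],
 [0, 3],
 [-2, -1]].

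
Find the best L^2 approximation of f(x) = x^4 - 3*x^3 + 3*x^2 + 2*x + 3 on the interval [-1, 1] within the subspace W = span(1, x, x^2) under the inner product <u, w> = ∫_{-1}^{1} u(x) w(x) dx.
g(x) = 27*x^2/7 + x/5 + 102/35

The best approximation g ∈ W is the orthogonal projection of f onto W. Writing g = a_0 + a_1 x + a_2 x^2, the coefficients solve the normal equations G · a = b where
  G_{ij} = <φ_i, φ_j> and b_i = <f, φ_i>, with φ_0 = 1, φ_1 = x, φ_2 = x^2.
G =
  [2, 0, 2/3]
  [0, 2/3, 0]
  [2/3, 0, 2/5],
b = (42/5, 2/15, 122/35).
Solving gives a_0 = 102/35, a_1 = 1/5, a_2 = 27/7, so
  g(x) = 27*x^2/7 + x/5 + 102/35.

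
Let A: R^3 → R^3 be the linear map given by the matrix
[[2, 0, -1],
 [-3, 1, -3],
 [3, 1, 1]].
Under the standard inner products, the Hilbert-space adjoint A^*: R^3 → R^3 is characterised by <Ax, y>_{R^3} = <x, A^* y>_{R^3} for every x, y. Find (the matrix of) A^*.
A^* = A^T =
[[2, -3, 3],
 [0, 1, 1],
 [-1, -3, 1]]

For real matrices with standard dot products, the defining identity <Ax, y> = <x, A^* y> gives (Ax)^T y = x^T (A^*) y, i.e. x^T A^T y = x^T (A^*) y. Since this holds for all x, y, we must have A^* = A^T. Therefore
A^* =
[[2, -3, 3],
 [0, 1, 1],
 [-1, -3, 1]].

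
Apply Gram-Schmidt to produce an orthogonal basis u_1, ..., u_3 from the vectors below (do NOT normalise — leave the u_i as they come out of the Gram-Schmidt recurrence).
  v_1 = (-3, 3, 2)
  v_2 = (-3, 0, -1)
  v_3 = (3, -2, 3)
Orthogonal basis:
  u_1 = (-3, 3, 2)
  u_2 = (-45/22, -21/22, -18/11)
  u_3 = (-12/19, -36/19, 36/19)

Apply the Gram-Schmidt recurrence
  u_1 = v_1
  u_i = v_i − Σ_{j<i} ((v_i · u_j) / (u_j · u_j)) · u_j.

Step by step this gives:
  u_1 = (-3, 3, 2)
  u_2 = (-45/22, -21/22, -18/11)
  u_3 = (-12/19, -36/19, 36/19)

Orthogonality check:
  u_2 · u_1 = 0 (should be 0)
  u_3 · u_1 = 0 (should be 0)
  u_3 · u_2 = 0 (should be 0)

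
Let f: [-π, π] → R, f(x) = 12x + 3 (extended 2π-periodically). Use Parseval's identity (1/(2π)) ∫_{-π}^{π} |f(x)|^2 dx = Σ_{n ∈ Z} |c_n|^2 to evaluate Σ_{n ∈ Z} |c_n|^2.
Σ |c_n|^2 = 48π^2 + 9

Expand and integrate term by term over [-π, π]:
  ∫ (12x)^2 dx = 144·(2π^3/3); ∫ 2·12·(3)·x dx = 0 (odd integrand); ∫ 3^2 dx = 9·2π.
So (1/(2π)) ∫_{-π}^{π} (12x + 3)^2 dx = 144π^2/3 + 9 = 48π^2 + 9.
Parseval ⇒ Σ |c_n|^2 = 48π^2 + 9.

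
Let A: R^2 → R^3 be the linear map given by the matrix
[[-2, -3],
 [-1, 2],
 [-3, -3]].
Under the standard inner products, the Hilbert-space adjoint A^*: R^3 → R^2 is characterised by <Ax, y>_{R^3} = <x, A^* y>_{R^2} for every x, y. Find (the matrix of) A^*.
A^* = A^T =
[[-2, -1, -3],
 [-3, 2, -3]]

For real matrices with standard dot products, the defining identity <Ax, y> = <x, A^* y> gives (Ax)^T y = x^T (A^*) y, i.e. x^T A^T y = x^T (A^*) y. Since this holds for all x, y, we must have A^* = A^T. Therefore
A^* =
[[-2, -1, -3],
 [-3, 2, -3]].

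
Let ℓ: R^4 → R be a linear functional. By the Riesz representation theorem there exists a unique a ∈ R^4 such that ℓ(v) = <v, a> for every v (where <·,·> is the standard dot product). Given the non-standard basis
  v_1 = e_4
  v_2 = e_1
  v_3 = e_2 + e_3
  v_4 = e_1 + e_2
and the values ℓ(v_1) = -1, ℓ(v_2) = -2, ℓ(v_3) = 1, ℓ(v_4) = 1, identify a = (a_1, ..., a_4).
a = (-2, 3, -2, -1)

Write a = (a_1, ..., a_4) in the standard basis. For each basis vector v_i, ℓ(v_i) = <v_i, a> is a linear equation in the a_j's. Collect the n equations into a matrix system V a = ℓ, where row i of V is v_i (expressed in the standard basis). Since V is invertible (lower-triangular with 1s on the diagonal, up to permutation), solve by back-substitution:
  V =
[[0, 0, 0, 1],
 [1, 0, 0, 0],
 [0, 1, 1, 0],
 [1, 1, 0, 0]]
  V a = (-1, -2, 1, 1)
Solving gives a = (-2, 3, -2, -1).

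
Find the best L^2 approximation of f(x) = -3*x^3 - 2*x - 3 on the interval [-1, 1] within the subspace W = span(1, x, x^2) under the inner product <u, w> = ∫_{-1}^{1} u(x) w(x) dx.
g(x) = -19*x/5 - 3

The best approximation g ∈ W is the orthogonal projection of f onto W. Writing g = a_0 + a_1 x + a_2 x^2, the coefficients solve the normal equations G · a = b where
  G_{ij} = <φ_i, φ_j> and b_i = <f, φ_i>, with φ_0 = 1, φ_1 = x, φ_2 = x^2.
G =
  [2, 0, 2/3]
  [0, 2/3, 0]
  [2/3, 0, 2/5],
b = (-6, -38/15, -2).
Solving gives a_0 = -3, a_1 = -19/5, a_2 = 0, so
  g(x) = -19*x/5 - 3.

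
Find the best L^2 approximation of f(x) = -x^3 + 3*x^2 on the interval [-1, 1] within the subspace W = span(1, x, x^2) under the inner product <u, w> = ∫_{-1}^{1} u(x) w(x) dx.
g(x) = 3*x^2 - 3*x/5

The best approximation g ∈ W is the orthogonal projection of f onto W. Writing g = a_0 + a_1 x + a_2 x^2, the coefficients solve the normal equations G · a = b where
  G_{ij} = <φ_i, φ_j> and b_i = <f, φ_i>, with φ_0 = 1, φ_1 = x, φ_2 = x^2.
G =
  [2, 0, 2/3]
  [0, 2/3, 0]
  [2/3, 0, 2/5],
b = (2, -2/5, 6/5).
Solving gives a_0 = 0, a_1 = -3/5, a_2 = 3, so
  g(x) = 3*x^2 - 3*x/5.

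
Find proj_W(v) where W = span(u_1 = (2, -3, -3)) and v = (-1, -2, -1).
proj_W(v) = (7/11, -21/22, -21/22)

Set up U = [u_1 | ... | u_1] ∈ R^(3×1). The projector onto W = col(U) is P = U (U^T U)^(-1) U^T.
Compute U^T U =
  [22],
and U^T v = (7).
Solve U^T U · c = U^T v for the coefficients: c = (7/22). The projection is proj_W(v) = U c.
Check: (v - proj_W(v)) · u_1 = 0  (should be 0).
Result: proj_W(v) = (7/11, -21/22, -21/22).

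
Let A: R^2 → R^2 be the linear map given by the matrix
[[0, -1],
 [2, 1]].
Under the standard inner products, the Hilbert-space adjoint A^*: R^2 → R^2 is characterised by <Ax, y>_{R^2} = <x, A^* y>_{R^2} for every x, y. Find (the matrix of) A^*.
A^* = A^T =
[[0, 2],
 [-1, 1]]

For real matrices with standard dot products, the defining identity <Ax, y> = <x, A^* y> gives (Ax)^T y = x^T (A^*) y, i.e. x^T A^T y = x^T (A^*) y. Since this holds for all x, y, we must have A^* = A^T. Therefore
A^* =
[[0, 2],
 [-1, 1]].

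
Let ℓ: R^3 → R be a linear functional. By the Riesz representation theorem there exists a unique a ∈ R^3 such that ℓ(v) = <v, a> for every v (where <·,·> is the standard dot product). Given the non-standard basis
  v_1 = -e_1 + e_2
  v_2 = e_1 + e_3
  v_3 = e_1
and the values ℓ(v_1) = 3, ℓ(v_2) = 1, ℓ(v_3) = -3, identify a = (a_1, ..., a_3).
a = (-3, 0, 4)

Write a = (a_1, ..., a_3) in the standard basis. For each basis vector v_i, ℓ(v_i) = <v_i, a> is a linear equation in the a_j's. Collect the n equations into a matrix system V a = ℓ, where row i of V is v_i (expressed in the standard basis). Since V is invertible (lower-triangular with 1s on the diagonal, up to permutation), solve by back-substitution:
  V =
[[-1, 1, 0],
 [1, 0, 1],
 [1, 0, 0]]
  V a = (3, 1, -3)
Solving gives a = (-3, 0, 4).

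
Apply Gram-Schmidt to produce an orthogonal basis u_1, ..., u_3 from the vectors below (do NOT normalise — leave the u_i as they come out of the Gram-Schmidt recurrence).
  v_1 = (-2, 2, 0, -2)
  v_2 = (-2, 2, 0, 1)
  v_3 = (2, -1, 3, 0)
Orthogonal basis:
  u_1 = (-2, 2, 0, -2)
  u_2 = (-1, 1, 0, 2)
  u_3 = (1/2, 1/2, 3, 0)

Apply the Gram-Schmidt recurrence
  u_1 = v_1
  u_i = v_i − Σ_{j<i} ((v_i · u_j) / (u_j · u_j)) · u_j.

Step by step this gives:
  u_1 = (-2, 2, 0, -2)
  u_2 = (-1, 1, 0, 2)
  u_3 = (1/2, 1/2, 3, 0)

Orthogonality check:
  u_2 · u_1 = 0 (should be 0)
  u_3 · u_1 = 0 (should be 0)
  u_3 · u_2 = 0 (should be 0)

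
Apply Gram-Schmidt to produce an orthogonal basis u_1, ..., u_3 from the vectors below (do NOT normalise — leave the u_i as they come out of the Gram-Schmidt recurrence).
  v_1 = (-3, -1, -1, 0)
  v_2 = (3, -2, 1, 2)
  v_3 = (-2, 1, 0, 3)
Orthogonal basis:
  u_1 = (-3, -1, -1, 0)
  u_2 = (9/11, -30/11, 3/11, 2)
  u_3 = (-50/67, 122/67, 28/67, 183/67)

Apply the Gram-Schmidt recurrence
  u_1 = v_1
  u_i = v_i − Σ_{j<i} ((v_i · u_j) / (u_j · u_j)) · u_j.

Step by step this gives:
  u_1 = (-3, -1, -1, 0)
  u_2 = (9/11, -30/11, 3/11, 2)
  u_3 = (-50/67, 122/67, 28/67, 183/67)

Orthogonality check:
  u_2 · u_1 = 0 (should be 0)
  u_3 · u_1 = 0 (should be 0)
  u_3 · u_2 = 0 (should be 0)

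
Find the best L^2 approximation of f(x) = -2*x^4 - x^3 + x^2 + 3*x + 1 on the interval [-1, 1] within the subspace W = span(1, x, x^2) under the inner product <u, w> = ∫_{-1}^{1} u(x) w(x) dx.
g(x) = -5*x^2/7 + 12*x/5 + 41/35

The best approximation g ∈ W is the orthogonal projection of f onto W. Writing g = a_0 + a_1 x + a_2 x^2, the coefficients solve the normal equations G · a = b where
  G_{ij} = <φ_i, φ_j> and b_i = <f, φ_i>, with φ_0 = 1, φ_1 = x, φ_2 = x^2.
G =
  [2, 0, 2/3]
  [0, 2/3, 0]
  [2/3, 0, 2/5],
b = (28/15, 8/5, 52/105).
Solving gives a_0 = 41/35, a_1 = 12/5, a_2 = -5/7, so
  g(x) = -5*x^2/7 + 12*x/5 + 41/35.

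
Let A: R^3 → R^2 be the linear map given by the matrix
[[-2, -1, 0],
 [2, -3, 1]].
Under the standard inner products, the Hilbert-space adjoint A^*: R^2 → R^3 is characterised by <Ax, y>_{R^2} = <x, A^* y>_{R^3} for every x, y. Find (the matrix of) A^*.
A^* = A^T =
[[-2, 2],
 [-1, -3],
 [0, 1]]

For real matrices with standard dot products, the defining identity <Ax, y> = <x, A^* y> gives (Ax)^T y = x^T (A^*) y, i.e. x^T A^T y = x^T (A^*) y. Since this holds for all x, y, we must have A^* = A^T. Therefore
A^* =
[[-2, 2],
 [-1, -3],
 [0, 1]].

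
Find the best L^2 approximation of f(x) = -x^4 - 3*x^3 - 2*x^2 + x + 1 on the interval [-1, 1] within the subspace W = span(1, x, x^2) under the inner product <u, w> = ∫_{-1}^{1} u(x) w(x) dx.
g(x) = -20*x^2/7 - 4*x/5 + 38/35

The best approximation g ∈ W is the orthogonal projection of f onto W. Writing g = a_0 + a_1 x + a_2 x^2, the coefficients solve the normal equations G · a = b where
  G_{ij} = <φ_i, φ_j> and b_i = <f, φ_i>, with φ_0 = 1, φ_1 = x, φ_2 = x^2.
G =
  [2, 0, 2/3]
  [0, 2/3, 0]
  [2/3, 0, 2/5],
b = (4/15, -8/15, -44/105).
Solving gives a_0 = 38/35, a_1 = -4/5, a_2 = -20/7, so
  g(x) = -20*x^2/7 - 4*x/5 + 38/35.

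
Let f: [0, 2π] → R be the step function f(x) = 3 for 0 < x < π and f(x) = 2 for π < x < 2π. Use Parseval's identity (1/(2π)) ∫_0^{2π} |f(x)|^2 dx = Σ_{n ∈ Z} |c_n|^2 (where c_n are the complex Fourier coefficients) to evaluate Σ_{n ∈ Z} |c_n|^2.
Σ |c_n|^2 = 13/2

Parseval equates the L^2 energy of f (normalised by 1/(2π)) with the ℓ^2 sum of its Fourier coefficients: (1/(2π)) ∫_0^{2π} |f|^2 = Σ |c_n|^2.
Compute the left side: (1/(2π)) [∫_0^π 3^2 dx + ∫_π^{2π} 2^2 dx] = (1/(2π)) · (9π + 4π) = (9 + 4)/2 = 13/2.
So Σ_{n ∈ Z} |c_n|^2 = 13/2.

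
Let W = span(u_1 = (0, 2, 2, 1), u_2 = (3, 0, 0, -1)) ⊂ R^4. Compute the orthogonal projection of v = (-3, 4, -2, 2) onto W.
proj_W(v) = (-279/89, 98/89, 98/89, 142/89)

Set up U = [u_1 | ... | u_2] ∈ R^(4×2). The projector onto W = col(U) is P = U (U^T U)^(-1) U^T.
Compute U^T U =
  [9, -1]
  [-1, 10],
and U^T v = (6, -11).
Solve U^T U · c = U^T v for the coefficients: c = (49/89, -93/89). The projection is proj_W(v) = U c.
Check: (v - proj_W(v)) · u_1 = 0  (should be 0).
Check: (v - proj_W(v)) · u_2 = 0  (should be 0).
Result: proj_W(v) = (-279/89, 98/89, 98/89, 142/89).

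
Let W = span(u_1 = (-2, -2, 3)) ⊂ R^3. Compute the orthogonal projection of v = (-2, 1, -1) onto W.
proj_W(v) = (2/17, 2/17, -3/17)

Set up U = [u_1 | ... | u_1] ∈ R^(3×1). The projector onto W = col(U) is P = U (U^T U)^(-1) U^T.
Compute U^T U =
  [17],
and U^T v = (-1).
Solve U^T U · c = U^T v for the coefficients: c = (-1/17). The projection is proj_W(v) = U c.
Check: (v - proj_W(v)) · u_1 = 0  (should be 0).
Result: proj_W(v) = (2/17, 2/17, -3/17).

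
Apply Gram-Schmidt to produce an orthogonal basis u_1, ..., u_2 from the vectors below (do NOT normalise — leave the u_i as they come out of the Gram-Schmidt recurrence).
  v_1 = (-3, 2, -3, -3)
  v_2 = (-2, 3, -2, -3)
Orthogonal basis:
  u_1 = (-3, 2, -3, -3)
  u_2 = (19/31, 39/31, 19/31, -12/31)

Apply the Gram-Schmidt recurrence
  u_1 = v_1
  u_i = v_i − Σ_{j<i} ((v_i · u_j) / (u_j · u_j)) · u_j.

Step by step this gives:
  u_1 = (-3, 2, -3, -3)
  u_2 = (19/31, 39/31, 19/31, -12/31)

Orthogonality check:
  u_2 · u_1 = 0 (should be 0)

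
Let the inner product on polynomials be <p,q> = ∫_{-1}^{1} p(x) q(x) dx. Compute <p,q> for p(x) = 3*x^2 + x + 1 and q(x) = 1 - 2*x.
<p,q> = 8/3

Expand the product: p(x)·q(x) = -6*x^3 + x^2 - x + 1.
∫_{-1}^{1} of each monomial x^k gives [2/(k+1) if k even, 0 if k odd]. Integrating term-by-term (or equivalently evaluating the antiderivative F(x) = -3*x^4/2 + x^3/3 - x^2/2 + x at the endpoints):
  F(1) − F(−1) = -2/3 − (-10/3) = 8/3.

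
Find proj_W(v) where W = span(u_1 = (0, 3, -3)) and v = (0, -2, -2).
proj_W(v) = (0, 0, 0)

Set up U = [u_1 | ... | u_1] ∈ R^(3×1). The projector onto W = col(U) is P = U (U^T U)^(-1) U^T.
Compute U^T U =
  [18],
and U^T v = (0).
Solve U^T U · c = U^T v for the coefficients: c = (0). The projection is proj_W(v) = U c.
Check: (v - proj_W(v)) · u_1 = 0  (should be 0).
Result: proj_W(v) = (0, 0, 0).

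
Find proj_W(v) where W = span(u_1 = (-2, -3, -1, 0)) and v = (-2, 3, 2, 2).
proj_W(v) = (1, 3/2, 1/2, 0)

Set up U = [u_1 | ... | u_1] ∈ R^(4×1). The projector onto W = col(U) is P = U (U^T U)^(-1) U^T.
Compute U^T U =
  [14],
and U^T v = (-7).
Solve U^T U · c = U^T v for the coefficients: c = (-1/2). The projection is proj_W(v) = U c.
Check: (v - proj_W(v)) · u_1 = 0  (should be 0).
Result: proj_W(v) = (1, 3/2, 1/2, 0).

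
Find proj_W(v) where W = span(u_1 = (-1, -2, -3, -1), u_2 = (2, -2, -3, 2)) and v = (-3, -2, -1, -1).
proj_W(v) = (-2, -14/13, -21/13, -2)

Set up U = [u_1 | ... | u_2] ∈ R^(4×2). The projector onto W = col(U) is P = U (U^T U)^(-1) U^T.
Compute U^T U =
  [15, 9]
  [9, 21],
and U^T v = (11, -1).
Solve U^T U · c = U^T v for the coefficients: c = (40/39, -19/39). The projection is proj_W(v) = U c.
Check: (v - proj_W(v)) · u_1 = 0  (should be 0).
Check: (v - proj_W(v)) · u_2 = 0  (should be 0).
Result: proj_W(v) = (-2, -14/13, -21/13, -2).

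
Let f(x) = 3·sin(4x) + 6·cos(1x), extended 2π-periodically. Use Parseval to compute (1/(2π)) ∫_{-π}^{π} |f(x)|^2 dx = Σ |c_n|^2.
Σ |c_n|^2 = 45/2

Expand |f|^2 and use orthogonality of {sin(nx), cos(mx)} on [-π, π]:
  ∫_{-π}^{π} sin(nx)^2 dx = π, ∫ cos(mx)^2 dx = π, and cross terms integrate to 0.
So ∫_{-π}^{π} f(x)^2 dx = 3^2 · π + 6^2 · π = (9 + 36)π.
Divide by 2π: (9 + 36)/2 = 45/2.
By Parseval, this equals Σ |c_n|^2.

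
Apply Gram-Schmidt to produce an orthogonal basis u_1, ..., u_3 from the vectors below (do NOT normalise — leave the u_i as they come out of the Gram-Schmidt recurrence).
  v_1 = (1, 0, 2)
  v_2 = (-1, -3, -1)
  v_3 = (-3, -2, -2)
Orthogonal basis:
  u_1 = (1, 0, 2)
  u_2 = (-2/5, -3, 1/5)
  u_3 = (-30/23, 5/23, 15/23)

Apply the Gram-Schmidt recurrence
  u_1 = v_1
  u_i = v_i − Σ_{j<i} ((v_i · u_j) / (u_j · u_j)) · u_j.

Step by step this gives:
  u_1 = (1, 0, 2)
  u_2 = (-2/5, -3, 1/5)
  u_3 = (-30/23, 5/23, 15/23)

Orthogonality check:
  u_2 · u_1 = 0 (should be 0)
  u_3 · u_1 = 0 (should be 0)
  u_3 · u_2 = 0 (should be 0)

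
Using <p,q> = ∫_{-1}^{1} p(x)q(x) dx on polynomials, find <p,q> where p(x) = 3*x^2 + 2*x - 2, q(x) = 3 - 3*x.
<p,q> = -10

Expand the product: p(x)·q(x) = -9*x^3 + 3*x^2 + 12*x - 6.
∫_{-1}^{1} of each monomial x^k gives [2/(k+1) if k even, 0 if k odd]. Integrating term-by-term (or equivalently evaluating the antiderivative F(x) = -9*x^4/4 + x^3 + 6*x^2 - 6*x at the endpoints):
  F(1) − F(−1) = -5/4 − (35/4) = -10.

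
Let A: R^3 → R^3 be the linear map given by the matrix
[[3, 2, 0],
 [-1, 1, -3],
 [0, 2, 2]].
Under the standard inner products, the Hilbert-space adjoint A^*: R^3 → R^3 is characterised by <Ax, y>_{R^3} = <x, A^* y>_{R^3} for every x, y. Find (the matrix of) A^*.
A^* = A^T =
[[3, -1, 0],
 [2, 1, 2],
 [0, -3, 2]]

For real matrices with standard dot products, the defining identity <Ax, y> = <x, A^* y> gives (Ax)^T y = x^T (A^*) y, i.e. x^T A^T y = x^T (A^*) y. Since this holds for all x, y, we must have A^* = A^T. Therefore
A^* =
[[3, -1, 0],
 [2, 1, 2],
 [0, -3, 2]].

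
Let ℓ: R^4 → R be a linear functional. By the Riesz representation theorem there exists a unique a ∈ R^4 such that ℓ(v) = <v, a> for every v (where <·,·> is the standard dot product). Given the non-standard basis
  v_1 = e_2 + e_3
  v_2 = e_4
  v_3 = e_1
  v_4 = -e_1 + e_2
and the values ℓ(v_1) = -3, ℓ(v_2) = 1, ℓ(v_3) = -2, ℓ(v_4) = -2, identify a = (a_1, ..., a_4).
a = (-2, -4, 1, 1)

Write a = (a_1, ..., a_4) in the standard basis. For each basis vector v_i, ℓ(v_i) = <v_i, a> is a linear equation in the a_j's. Collect the n equations into a matrix system V a = ℓ, where row i of V is v_i (expressed in the standard basis). Since V is invertible (lower-triangular with 1s on the diagonal, up to permutation), solve by back-substitution:
  V =
[[0, 1, 1, 0],
 [0, 0, 0, 1],
 [1, 0, 0, 0],
 [-1, 1, 0, 0]]
  V a = (-3, 1, -2, -2)
Solving gives a = (-2, -4, 1, 1).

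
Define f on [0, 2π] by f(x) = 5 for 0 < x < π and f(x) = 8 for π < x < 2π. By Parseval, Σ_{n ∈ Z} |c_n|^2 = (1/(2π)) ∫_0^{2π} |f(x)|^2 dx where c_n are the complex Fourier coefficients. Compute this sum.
Σ |c_n|^2 = 89/2

Parseval equates the L^2 energy of f (normalised by 1/(2π)) with the ℓ^2 sum of its Fourier coefficients: (1/(2π)) ∫_0^{2π} |f|^2 = Σ |c_n|^2.
Compute the left side: (1/(2π)) [∫_0^π 5^2 dx + ∫_π^{2π} 8^2 dx] = (1/(2π)) · (25π + 64π) = (25 + 64)/2 = 89/2.
So Σ_{n ∈ Z} |c_n|^2 = 89/2.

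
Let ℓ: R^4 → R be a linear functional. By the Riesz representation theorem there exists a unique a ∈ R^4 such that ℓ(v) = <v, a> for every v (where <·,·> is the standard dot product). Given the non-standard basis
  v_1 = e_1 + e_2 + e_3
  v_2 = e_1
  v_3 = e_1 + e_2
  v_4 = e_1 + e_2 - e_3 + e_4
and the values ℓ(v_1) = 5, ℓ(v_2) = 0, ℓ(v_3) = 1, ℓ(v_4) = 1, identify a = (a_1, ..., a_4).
a = (0, 1, 4, 4)

Write a = (a_1, ..., a_4) in the standard basis. For each basis vector v_i, ℓ(v_i) = <v_i, a> is a linear equation in the a_j's. Collect the n equations into a matrix system V a = ℓ, where row i of V is v_i (expressed in the standard basis). Since V is invertible (lower-triangular with 1s on the diagonal, up to permutation), solve by back-substitution:
  V =
[[1, 1, 1, 0],
 [1, 0, 0, 0],
 [1, 1, 0, 0],
 [1, 1, -1, 1]]
  V a = (5, 0, 1, 1)
Solving gives a = (0, 1, 4, 4).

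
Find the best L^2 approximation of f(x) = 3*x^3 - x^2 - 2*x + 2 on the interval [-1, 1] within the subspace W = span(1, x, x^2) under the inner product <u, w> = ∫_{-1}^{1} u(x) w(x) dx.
g(x) = -x^2 - x/5 + 2

The best approximation g ∈ W is the orthogonal projection of f onto W. Writing g = a_0 + a_1 x + a_2 x^2, the coefficients solve the normal equations G · a = b where
  G_{ij} = <φ_i, φ_j> and b_i = <f, φ_i>, with φ_0 = 1, φ_1 = x, φ_2 = x^2.
G =
  [2, 0, 2/3]
  [0, 2/3, 0]
  [2/3, 0, 2/5],
b = (10/3, -2/15, 14/15).
Solving gives a_0 = 2, a_1 = -1/5, a_2 = -1, so
  g(x) = -x^2 - x/5 + 2.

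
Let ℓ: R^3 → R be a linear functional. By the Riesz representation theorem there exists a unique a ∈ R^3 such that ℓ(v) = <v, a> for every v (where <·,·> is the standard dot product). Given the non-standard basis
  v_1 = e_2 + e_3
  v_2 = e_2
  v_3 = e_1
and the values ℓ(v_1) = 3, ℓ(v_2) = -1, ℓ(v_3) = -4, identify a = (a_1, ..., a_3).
a = (-4, -1, 4)

Write a = (a_1, ..., a_3) in the standard basis. For each basis vector v_i, ℓ(v_i) = <v_i, a> is a linear equation in the a_j's. Collect the n equations into a matrix system V a = ℓ, where row i of V is v_i (expressed in the standard basis). Since V is invertible (lower-triangular with 1s on the diagonal, up to permutation), solve by back-substitution:
  V =
[[0, 1, 1],
 [0, 1, 0],
 [1, 0, 0]]
  V a = (3, -1, -4)
Solving gives a = (-4, -1, 4).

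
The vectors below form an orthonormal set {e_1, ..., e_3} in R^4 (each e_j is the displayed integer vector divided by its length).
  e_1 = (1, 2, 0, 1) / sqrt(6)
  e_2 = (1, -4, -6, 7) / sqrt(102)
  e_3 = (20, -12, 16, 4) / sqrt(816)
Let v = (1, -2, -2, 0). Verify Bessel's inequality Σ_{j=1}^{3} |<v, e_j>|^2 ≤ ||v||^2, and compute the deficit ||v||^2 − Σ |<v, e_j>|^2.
Σ |<v, e_j>|^2 = 6; ||v||^2 = 9; deficit = 3

Write each e_j = u_j / sqrt(<u_j, u_j>) where u_j is the displayed integer vector. Then <v, e_j> = <v, u_j> / sqrt(<u_j, u_j>), so |<v, e_j>|^2 = <v, u_j>^2 / <u_j, u_j>.
Coefficients: <v, e_1> = -3/sqrt(6), <v, e_2> = 21/sqrt(102), <v, e_3> = 12/sqrt(816).
Square and sum: Σ |<v, e_j>|^2 = 6.
Compute ||v||^2 = v·v = 9.
Deficit = 9 − 6 = 3 ≥ 0, confirming Bessel's inequality. (The deficit equals ||v − Σ <v,e_j> e_j||^2, the squared distance from v to span{e_j}.)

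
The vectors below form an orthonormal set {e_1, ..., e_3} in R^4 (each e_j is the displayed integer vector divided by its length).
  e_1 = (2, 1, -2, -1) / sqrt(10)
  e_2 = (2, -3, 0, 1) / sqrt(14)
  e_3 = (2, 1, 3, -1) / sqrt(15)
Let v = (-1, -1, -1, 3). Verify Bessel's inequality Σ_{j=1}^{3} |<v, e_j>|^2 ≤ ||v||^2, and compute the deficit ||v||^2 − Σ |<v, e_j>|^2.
Σ |<v, e_j>|^2 = 57/7; ||v||^2 = 12; deficit = 27/7

Write each e_j = u_j / sqrt(<u_j, u_j>) where u_j is the displayed integer vector. Then <v, e_j> = <v, u_j> / sqrt(<u_j, u_j>), so |<v, e_j>|^2 = <v, u_j>^2 / <u_j, u_j>.
Coefficients: <v, e_1> = -4/sqrt(10), <v, e_2> = 4/sqrt(14), <v, e_3> = -9/sqrt(15).
Square and sum: Σ |<v, e_j>|^2 = 57/7.
Compute ||v||^2 = v·v = 12.
Deficit = 12 − 57/7 = 27/7 ≥ 0, confirming Bessel's inequality. (The deficit equals ||v − Σ <v,e_j> e_j||^2, the squared distance from v to span{e_j}.)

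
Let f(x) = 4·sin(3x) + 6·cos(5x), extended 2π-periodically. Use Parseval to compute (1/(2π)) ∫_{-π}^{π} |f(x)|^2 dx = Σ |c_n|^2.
Σ |c_n|^2 = 26

Expand |f|^2 and use orthogonality of {sin(nx), cos(mx)} on [-π, π]:
  ∫_{-π}^{π} sin(nx)^2 dx = π, ∫ cos(mx)^2 dx = π, and cross terms integrate to 0.
So ∫_{-π}^{π} f(x)^2 dx = 4^2 · π + 6^2 · π = (16 + 36)π.
Divide by 2π: (16 + 36)/2 = 26.
By Parseval, this equals Σ |c_n|^2.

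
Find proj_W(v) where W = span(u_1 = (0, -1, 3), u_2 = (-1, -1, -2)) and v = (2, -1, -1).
proj_W(v) = (0, 1/5, -3/5)

Set up U = [u_1 | ... | u_2] ∈ R^(3×2). The projector onto W = col(U) is P = U (U^T U)^(-1) U^T.
Compute U^T U =
  [10, -5]
  [-5, 6],
and U^T v = (-2, 1).
Solve U^T U · c = U^T v for the coefficients: c = (-1/5, 0). The projection is proj_W(v) = U c.
Check: (v - proj_W(v)) · u_1 = 0  (should be 0).
Check: (v - proj_W(v)) · u_2 = 0  (should be 0).
Result: proj_W(v) = (0, 1/5, -3/5).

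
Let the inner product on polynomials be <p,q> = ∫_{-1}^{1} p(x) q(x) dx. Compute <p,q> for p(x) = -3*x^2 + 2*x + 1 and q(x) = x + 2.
<p,q> = 4/3

Expand the product: p(x)·q(x) = -3*x^3 - 4*x^2 + 5*x + 2.
∫_{-1}^{1} of each monomial x^k gives [2/(k+1) if k even, 0 if k odd]. Integrating term-by-term (or equivalently evaluating the antiderivative F(x) = -3*x^4/4 - 4*x^3/3 + 5*x^2/2 + 2*x at the endpoints):
  F(1) − F(−1) = 29/12 − (13/12) = 4/3.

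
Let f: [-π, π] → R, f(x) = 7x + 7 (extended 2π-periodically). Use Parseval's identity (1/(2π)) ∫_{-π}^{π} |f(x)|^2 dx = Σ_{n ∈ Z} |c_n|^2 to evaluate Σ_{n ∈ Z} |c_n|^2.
Σ |c_n|^2 = 49π^2/3 + 49

Expand and integrate term by term over [-π, π]:
  ∫ (7x)^2 dx = 49·(2π^3/3); ∫ 2·7·(7)·x dx = 0 (odd integrand); ∫ 7^2 dx = 49·2π.
So (1/(2π)) ∫_{-π}^{π} (7x + 7)^2 dx = 49π^2/3 + 49 = 49π^2/3 + 49.
Parseval ⇒ Σ |c_n|^2 = 49π^2/3 + 49.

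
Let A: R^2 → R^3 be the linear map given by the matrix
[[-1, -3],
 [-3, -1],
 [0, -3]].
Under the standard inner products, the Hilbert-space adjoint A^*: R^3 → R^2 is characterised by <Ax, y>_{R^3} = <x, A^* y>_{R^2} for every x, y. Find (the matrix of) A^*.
A^* = A^T =
[[-1, -3, 0],
 [-3, -1, -3]]

For real matrices with standard dot products, the defining identity <Ax, y> = <x, A^* y> gives (Ax)^T y = x^T (A^*) y, i.e. x^T A^T y = x^T (A^*) y. Since this holds for all x, y, we must have A^* = A^T. Therefore
A^* =
[[-1, -3, 0],
 [-3, -1, -3]].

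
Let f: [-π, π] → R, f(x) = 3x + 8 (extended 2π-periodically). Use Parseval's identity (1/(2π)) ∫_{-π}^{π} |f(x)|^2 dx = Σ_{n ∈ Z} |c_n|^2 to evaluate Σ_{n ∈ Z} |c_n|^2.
Σ |c_n|^2 = 3π^2 + 64

Expand and integrate term by term over [-π, π]:
  ∫ (3x)^2 dx = 9·(2π^3/3); ∫ 2·3·(8)·x dx = 0 (odd integrand); ∫ 8^2 dx = 64·2π.
So (1/(2π)) ∫_{-π}^{π} (3x + 8)^2 dx = 9π^2/3 + 64 = 3π^2 + 64.
Parseval ⇒ Σ |c_n|^2 = 3π^2 + 64.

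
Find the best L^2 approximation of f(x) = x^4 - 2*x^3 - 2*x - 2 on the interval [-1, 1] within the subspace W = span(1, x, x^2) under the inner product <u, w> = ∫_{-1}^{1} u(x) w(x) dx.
g(x) = 6*x^2/7 - 16*x/5 - 73/35

The best approximation g ∈ W is the orthogonal projection of f onto W. Writing g = a_0 + a_1 x + a_2 x^2, the coefficients solve the normal equations G · a = b where
  G_{ij} = <φ_i, φ_j> and b_i = <f, φ_i>, with φ_0 = 1, φ_1 = x, φ_2 = x^2.
G =
  [2, 0, 2/3]
  [0, 2/3, 0]
  [2/3, 0, 2/5],
b = (-18/5, -32/15, -22/21).
Solving gives a_0 = -73/35, a_1 = -16/5, a_2 = 6/7, so
  g(x) = 6*x^2/7 - 16*x/5 - 73/35.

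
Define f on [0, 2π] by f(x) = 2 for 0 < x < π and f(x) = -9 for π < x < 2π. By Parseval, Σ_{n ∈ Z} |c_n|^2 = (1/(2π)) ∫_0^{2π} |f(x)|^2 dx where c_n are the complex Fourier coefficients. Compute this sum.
Σ |c_n|^2 = 85/2

Parseval equates the L^2 energy of f (normalised by 1/(2π)) with the ℓ^2 sum of its Fourier coefficients: (1/(2π)) ∫_0^{2π} |f|^2 = Σ |c_n|^2.
Compute the left side: (1/(2π)) [∫_0^π 2^2 dx + ∫_π^{2π} (-9)^2 dx] = (1/(2π)) · (4π + 81π) = (4 + 81)/2 = 85/2.
So Σ_{n ∈ Z} |c_n|^2 = 85/2.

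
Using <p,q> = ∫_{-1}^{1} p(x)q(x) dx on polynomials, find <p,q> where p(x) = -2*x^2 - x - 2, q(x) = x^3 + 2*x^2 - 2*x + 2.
<p,q> = -14

Expand the product: p(x)·q(x) = -2*x^5 - 5*x^4 - 6*x^2 + 2*x - 4.
∫_{-1}^{1} of each monomial x^k gives [2/(k+1) if k even, 0 if k odd]. Integrating term-by-term (or equivalently evaluating the antiderivative F(x) = -x^6/3 - x^5 - 2*x^3 + x^2 - 4*x at the endpoints):
  F(1) − F(−1) = -19/3 − (23/3) = -14.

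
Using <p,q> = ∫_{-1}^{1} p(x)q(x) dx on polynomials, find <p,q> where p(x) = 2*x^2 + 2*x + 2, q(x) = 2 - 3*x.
<p,q> = 20/3

Expand the product: p(x)·q(x) = -6*x^3 - 2*x^2 - 2*x + 4.
∫_{-1}^{1} of each monomial x^k gives [2/(k+1) if k even, 0 if k odd]. Integrating term-by-term (or equivalently evaluating the antiderivative F(x) = -3*x^4/2 - 2*x^3/3 - x^2 + 4*x at the endpoints):
  F(1) − F(−1) = 5/6 − (-35/6) = 20/3.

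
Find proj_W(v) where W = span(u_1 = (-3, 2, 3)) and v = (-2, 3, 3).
proj_W(v) = (-63/22, 21/11, 63/22)

Set up U = [u_1 | ... | u_1] ∈ R^(3×1). The projector onto W = col(U) is P = U (U^T U)^(-1) U^T.
Compute U^T U =
  [22],
and U^T v = (21).
Solve U^T U · c = U^T v for the coefficients: c = (21/22). The projection is proj_W(v) = U c.
Check: (v - proj_W(v)) · u_1 = 0  (should be 0).
Result: proj_W(v) = (-63/22, 21/11, 63/22).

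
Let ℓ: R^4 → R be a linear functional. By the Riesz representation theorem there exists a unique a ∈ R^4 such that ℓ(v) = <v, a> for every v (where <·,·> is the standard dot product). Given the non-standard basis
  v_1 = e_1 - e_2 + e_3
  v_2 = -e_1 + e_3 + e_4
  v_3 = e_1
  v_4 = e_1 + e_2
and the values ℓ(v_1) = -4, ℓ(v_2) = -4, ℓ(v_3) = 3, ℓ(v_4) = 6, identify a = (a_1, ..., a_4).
a = (3, 3, -4, 3)

Write a = (a_1, ..., a_4) in the standard basis. For each basis vector v_i, ℓ(v_i) = <v_i, a> is a linear equation in the a_j's. Collect the n equations into a matrix system V a = ℓ, where row i of V is v_i (expressed in the standard basis). Since V is invertible (lower-triangular with 1s on the diagonal, up to permutation), solve by back-substitution:
  V =
[[1, -1, 1, 0],
 [-1, 0, 1, 1],
 [1, 0, 0, 0],
 [1, 1, 0, 0]]
  V a = (-4, -4, 3, 6)
Solving gives a = (3, 3, -4, 3).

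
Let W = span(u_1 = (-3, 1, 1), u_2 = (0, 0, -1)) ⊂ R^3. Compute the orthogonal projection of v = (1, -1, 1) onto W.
proj_W(v) = (6/5, -2/5, 1)

Set up U = [u_1 | ... | u_2] ∈ R^(3×2). The projector onto W = col(U) is P = U (U^T U)^(-1) U^T.
Compute U^T U =
  [11, -1]
  [-1, 1],
and U^T v = (-3, -1).
Solve U^T U · c = U^T v for the coefficients: c = (-2/5, -7/5). The projection is proj_W(v) = U c.
Check: (v - proj_W(v)) · u_1 = 0  (should be 0).
Check: (v - proj_W(v)) · u_2 = 0  (should be 0).
Result: proj_W(v) = (6/5, -2/5, 1).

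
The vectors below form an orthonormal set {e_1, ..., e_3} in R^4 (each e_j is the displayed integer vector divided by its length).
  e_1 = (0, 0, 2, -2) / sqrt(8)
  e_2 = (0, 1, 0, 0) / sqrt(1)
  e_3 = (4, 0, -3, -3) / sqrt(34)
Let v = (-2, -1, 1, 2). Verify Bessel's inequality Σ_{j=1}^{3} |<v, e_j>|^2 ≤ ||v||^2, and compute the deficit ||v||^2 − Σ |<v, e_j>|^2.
Σ |<v, e_j>|^2 = 10; ||v||^2 = 10; deficit = 0

Write each e_j = u_j / sqrt(<u_j, u_j>) where u_j is the displayed integer vector. Then <v, e_j> = <v, u_j> / sqrt(<u_j, u_j>), so |<v, e_j>|^2 = <v, u_j>^2 / <u_j, u_j>.
Coefficients: <v, e_1> = -2/sqrt(8), <v, e_2> = -1/sqrt(1), <v, e_3> = -17/sqrt(34).
Square and sum: Σ |<v, e_j>|^2 = 10.
Compute ||v||^2 = v·v = 10.
Deficit = 10 − 10 = 0 ≥ 0, confirming Bessel's inequality. (The deficit equals ||v − Σ <v,e_j> e_j||^2, the squared distance from v to span{e_j}.)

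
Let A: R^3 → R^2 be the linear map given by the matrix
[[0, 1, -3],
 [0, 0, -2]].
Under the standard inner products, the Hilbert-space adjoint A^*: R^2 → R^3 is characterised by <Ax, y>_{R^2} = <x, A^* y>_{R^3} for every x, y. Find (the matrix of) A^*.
A^* = A^T =
[[0, 0],
 [1, 0],
 [-3, -2]]

For real matrices with standard dot products, the defining identity <Ax, y> = <x, A^* y> gives (Ax)^T y = x^T (A^*) y, i.e. x^T A^T y = x^T (A^*) y. Since this holds for all x, y, we must have A^* = A^T. Therefore
A^* =
[[0, 0],
 [1, 0],
 [-3, -2]].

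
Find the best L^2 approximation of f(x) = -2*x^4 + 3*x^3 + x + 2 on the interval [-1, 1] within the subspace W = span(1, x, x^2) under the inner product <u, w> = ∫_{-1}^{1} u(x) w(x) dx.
g(x) = -12*x^2/7 + 14*x/5 + 76/35

The best approximation g ∈ W is the orthogonal projection of f onto W. Writing g = a_0 + a_1 x + a_2 x^2, the coefficients solve the normal equations G · a = b where
  G_{ij} = <φ_i, φ_j> and b_i = <f, φ_i>, with φ_0 = 1, φ_1 = x, φ_2 = x^2.
G =
  [2, 0, 2/3]
  [0, 2/3, 0]
  [2/3, 0, 2/5],
b = (16/5, 28/15, 16/21).
Solving gives a_0 = 76/35, a_1 = 14/5, a_2 = -12/7, so
  g(x) = -12*x^2/7 + 14*x/5 + 76/35.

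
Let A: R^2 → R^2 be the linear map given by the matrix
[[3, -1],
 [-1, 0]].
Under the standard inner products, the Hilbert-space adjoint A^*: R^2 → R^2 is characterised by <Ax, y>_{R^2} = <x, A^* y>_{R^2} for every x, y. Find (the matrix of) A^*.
A^* = A^T =
[[3, -1],
 [-1, 0]]

For real matrices with standard dot products, the defining identity <Ax, y> = <x, A^* y> gives (Ax)^T y = x^T (A^*) y, i.e. x^T A^T y = x^T (A^*) y. Since this holds for all x, y, we must have A^* = A^T. Therefore
A^* =
[[3, -1],
 [-1, 0]].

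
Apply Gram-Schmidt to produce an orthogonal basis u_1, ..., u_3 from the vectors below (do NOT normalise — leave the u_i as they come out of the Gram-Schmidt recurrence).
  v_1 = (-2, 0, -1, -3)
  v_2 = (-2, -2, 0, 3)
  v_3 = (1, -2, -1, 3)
Orthogonal basis:
  u_1 = (-2, 0, -1, -3)
  u_2 = (-19/7, -2, -5/14, 27/14)
  u_3 = (191/213, -218/213, -328/213, -6/71)

Apply the Gram-Schmidt recurrence
  u_1 = v_1
  u_i = v_i − Σ_{j<i} ((v_i · u_j) / (u_j · u_j)) · u_j.

Step by step this gives:
  u_1 = (-2, 0, -1, -3)
  u_2 = (-19/7, -2, -5/14, 27/14)
  u_3 = (191/213, -218/213, -328/213, -6/71)

Orthogonality check:
  u_2 · u_1 = 0 (should be 0)
  u_3 · u_1 = 0 (should be 0)
  u_3 · u_2 = 0 (should be 0)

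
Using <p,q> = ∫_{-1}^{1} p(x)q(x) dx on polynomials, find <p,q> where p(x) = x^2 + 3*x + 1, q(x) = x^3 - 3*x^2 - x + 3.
<p,q> = 4

Expand the product: p(x)·q(x) = x^5 - 9*x^3 - 3*x^2 + 8*x + 3.
∫_{-1}^{1} of each monomial x^k gives [2/(k+1) if k even, 0 if k odd]. Integrating term-by-term (or equivalently evaluating the antiderivative F(x) = x^6/6 - 9*x^4/4 - x^3 + 4*x^2 + 3*x at the endpoints):
  F(1) − F(−1) = 47/12 − (-1/12) = 4.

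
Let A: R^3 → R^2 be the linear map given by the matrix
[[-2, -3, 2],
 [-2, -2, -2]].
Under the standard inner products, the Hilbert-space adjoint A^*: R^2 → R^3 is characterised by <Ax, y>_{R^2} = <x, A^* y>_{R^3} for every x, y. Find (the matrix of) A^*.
A^* = A^T =
[[-2, -2],
 [-3, -2],
 [2, -2]]

For real matrices with standard dot products, the defining identity <Ax, y> = <x, A^* y> gives (Ax)^T y = x^T (A^*) y, i.e. x^T A^T y = x^T (A^*) y. Since this holds for all x, y, we must have A^* = A^T. Therefore
A^* =
[[-2, -2],
 [-3, -2],
 [2, -2]].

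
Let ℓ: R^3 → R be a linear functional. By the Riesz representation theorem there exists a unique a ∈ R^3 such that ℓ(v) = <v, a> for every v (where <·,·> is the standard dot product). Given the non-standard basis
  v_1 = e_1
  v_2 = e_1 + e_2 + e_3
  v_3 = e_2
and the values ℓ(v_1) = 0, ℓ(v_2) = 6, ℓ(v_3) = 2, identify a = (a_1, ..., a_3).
a = (0, 2, 4)

Write a = (a_1, ..., a_3) in the standard basis. For each basis vector v_i, ℓ(v_i) = <v_i, a> is a linear equation in the a_j's. Collect the n equations into a matrix system V a = ℓ, where row i of V is v_i (expressed in the standard basis). Since V is invertible (lower-triangular with 1s on the diagonal, up to permutation), solve by back-substitution:
  V =
[[1, 0, 0],
 [1, 1, 1],
 [0, 1, 0]]
  V a = (0, 6, 2)
Solving gives a = (0, 2, 4).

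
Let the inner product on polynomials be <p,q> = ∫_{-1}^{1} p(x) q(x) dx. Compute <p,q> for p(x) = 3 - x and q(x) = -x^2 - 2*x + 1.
<p,q> = 16/3

Expand the product: p(x)·q(x) = x^3 - x^2 - 7*x + 3.
∫_{-1}^{1} of each monomial x^k gives [2/(k+1) if k even, 0 if k odd]. Integrating term-by-term (or equivalently evaluating the antiderivative F(x) = x^4/4 - x^3/3 - 7*x^2/2 + 3*x at the endpoints):
  F(1) − F(−1) = -7/12 − (-71/12) = 16/3.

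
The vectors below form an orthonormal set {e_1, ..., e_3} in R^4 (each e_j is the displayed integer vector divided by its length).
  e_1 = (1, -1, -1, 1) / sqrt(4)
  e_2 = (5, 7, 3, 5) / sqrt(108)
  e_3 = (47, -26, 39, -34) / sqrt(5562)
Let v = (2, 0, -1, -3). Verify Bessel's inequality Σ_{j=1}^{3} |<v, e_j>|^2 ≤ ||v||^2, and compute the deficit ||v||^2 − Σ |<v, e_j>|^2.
Σ |<v, e_j>|^2 = 1035/206; ||v||^2 = 14; deficit = 1849/206

Write each e_j = u_j / sqrt(<u_j, u_j>) where u_j is the displayed integer vector. Then <v, e_j> = <v, u_j> / sqrt(<u_j, u_j>), so |<v, e_j>|^2 = <v, u_j>^2 / <u_j, u_j>.
Coefficients: <v, e_1> = 0/sqrt(4), <v, e_2> = -8/sqrt(108), <v, e_3> = 157/sqrt(5562).
Square and sum: Σ |<v, e_j>|^2 = 1035/206.
Compute ||v||^2 = v·v = 14.
Deficit = 14 − 1035/206 = 1849/206 ≥ 0, confirming Bessel's inequality. (The deficit equals ||v − Σ <v,e_j> e_j||^2, the squared distance from v to span{e_j}.)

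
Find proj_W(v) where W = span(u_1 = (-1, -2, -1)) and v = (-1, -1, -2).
proj_W(v) = (-5/6, -5/3, -5/6)

Set up U = [u_1 | ... | u_1] ∈ R^(3×1). The projector onto W = col(U) is P = U (U^T U)^(-1) U^T.
Compute U^T U =
  [6],
and U^T v = (5).
Solve U^T U · c = U^T v for the coefficients: c = (5/6). The projection is proj_W(v) = U c.
Check: (v - proj_W(v)) · u_1 = 0  (should be 0).
Result: proj_W(v) = (-5/6, -5/3, -5/6).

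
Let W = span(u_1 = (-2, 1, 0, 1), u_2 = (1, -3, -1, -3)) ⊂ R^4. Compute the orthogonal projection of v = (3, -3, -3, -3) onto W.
proj_W(v) = (18/7, -24/7, -6/7, -24/7)

Set up U = [u_1 | ... | u_2] ∈ R^(4×2). The projector onto W = col(U) is P = U (U^T U)^(-1) U^T.
Compute U^T U =
  [6, -8]
  [-8, 20],
and U^T v = (-12, 24).
Solve U^T U · c = U^T v for the coefficients: c = (-6/7, 6/7). The projection is proj_W(v) = U c.
Check: (v - proj_W(v)) · u_1 = 0  (should be 0).
Check: (v - proj_W(v)) · u_2 = 0  (should be 0).
Result: proj_W(v) = (18/7, -24/7, -6/7, -24/7).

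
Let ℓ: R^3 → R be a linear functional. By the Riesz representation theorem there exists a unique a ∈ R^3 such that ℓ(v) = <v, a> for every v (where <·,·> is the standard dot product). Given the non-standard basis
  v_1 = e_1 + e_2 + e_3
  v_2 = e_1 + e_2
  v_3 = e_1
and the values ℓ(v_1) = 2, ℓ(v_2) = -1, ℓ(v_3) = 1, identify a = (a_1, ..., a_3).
a = (1, -2, 3)

Write a = (a_1, ..., a_3) in the standard basis. For each basis vector v_i, ℓ(v_i) = <v_i, a> is a linear equation in the a_j's. Collect the n equations into a matrix system V a = ℓ, where row i of V is v_i (expressed in the standard basis). Since V is invertible (lower-triangular with 1s on the diagonal, up to permutation), solve by back-substitution:
  V =
[[1, 1, 1],
 [1, 1, 0],
 [1, 0, 0]]
  V a = (2, -1, 1)
Solving gives a = (1, -2, 3).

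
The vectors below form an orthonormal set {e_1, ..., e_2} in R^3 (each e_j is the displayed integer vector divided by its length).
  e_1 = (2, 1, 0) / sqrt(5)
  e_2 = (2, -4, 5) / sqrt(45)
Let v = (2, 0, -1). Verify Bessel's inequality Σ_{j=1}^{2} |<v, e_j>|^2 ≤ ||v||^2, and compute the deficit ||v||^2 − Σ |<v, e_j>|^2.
Σ |<v, e_j>|^2 = 29/9; ||v||^2 = 5; deficit = 16/9

Write each e_j = u_j / sqrt(<u_j, u_j>) where u_j is the displayed integer vector. Then <v, e_j> = <v, u_j> / sqrt(<u_j, u_j>), so |<v, e_j>|^2 = <v, u_j>^2 / <u_j, u_j>.
Coefficients: <v, e_1> = 4/sqrt(5), <v, e_2> = -1/sqrt(45).
Square and sum: Σ |<v, e_j>|^2 = 29/9.
Compute ||v||^2 = v·v = 5.
Deficit = 5 − 29/9 = 16/9 ≥ 0, confirming Bessel's inequality. (The deficit equals ||v − Σ <v,e_j> e_j||^2, the squared distance from v to span{e_j}.)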